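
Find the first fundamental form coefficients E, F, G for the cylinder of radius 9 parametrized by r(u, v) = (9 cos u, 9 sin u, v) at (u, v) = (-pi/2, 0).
E = 81;  F = 0;  G = 1

Partials: r_u = (-9*sin(u), 9*cos(u), 0), r_v = (0, 0, 1). As functions of (u, v):
  E = r_u · r_u = 81,
  F = r_u · r_v = 0,
  G = r_v · r_v = 1.
Evaluating at (u, v) = (-pi/2, 0): E = 81, F = 0, G = 1.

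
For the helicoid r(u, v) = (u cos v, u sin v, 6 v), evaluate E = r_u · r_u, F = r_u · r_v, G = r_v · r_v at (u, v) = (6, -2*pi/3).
E = 1;  F = 0;  G = 72

Partials: r_u = (cos(v), sin(v), 0), r_v = (-u*sin(v), u*cos(v), 6). As functions of (u, v):
  E = r_u · r_u = 1,
  F = r_u · r_v = 0,
  G = r_v · r_v = u^2 + 36.
Evaluating at (u, v) = (6, -2*pi/3): E = 1, F = 0, G = 72.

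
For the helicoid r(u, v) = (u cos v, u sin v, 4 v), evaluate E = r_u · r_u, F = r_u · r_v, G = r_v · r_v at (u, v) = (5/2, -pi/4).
E = 1;  F = 0;  G = 89/4

Partials: r_u = (cos(v), sin(v), 0), r_v = (-u*sin(v), u*cos(v), 4). As functions of (u, v):
  E = r_u · r_u = 1,
  F = r_u · r_v = 0,
  G = r_v · r_v = u^2 + 16.
Evaluating at (u, v) = (5/2, -pi/4): E = 1, F = 0, G = 89/4.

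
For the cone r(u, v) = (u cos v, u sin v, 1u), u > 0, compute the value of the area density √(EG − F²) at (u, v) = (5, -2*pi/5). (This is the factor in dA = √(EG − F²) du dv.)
√(EG − F²)|_{(5, -2*pi/5)} = 5*sqrt(2)

E = 2, F = 0, G = u^2, so EG − F² = 2*u^2. Taking the positive square root: √(EG − F²) = sqrt(2)*Abs(u). At (u, v) = (5, -2*pi/5): 5*sqrt(2).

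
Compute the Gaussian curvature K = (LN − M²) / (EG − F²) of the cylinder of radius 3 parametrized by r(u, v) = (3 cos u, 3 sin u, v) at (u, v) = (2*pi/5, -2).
K = 0

Coefficients of the first fundamental form: E = 9, F = 0, G = 1.
Coefficients of the second fundamental form: L = -3, M = 0, N = 0.
Assemble K = (LN − M²)/(EG − F²) = 0. At (u, v) = (2*pi/5, -2): K = 0.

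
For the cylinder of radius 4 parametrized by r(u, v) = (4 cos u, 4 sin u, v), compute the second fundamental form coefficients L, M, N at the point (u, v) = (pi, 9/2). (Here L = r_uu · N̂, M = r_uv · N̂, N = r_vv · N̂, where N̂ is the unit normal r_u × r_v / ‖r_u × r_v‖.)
L = -4;  M = 0;  N = 0

Compute the unit normal N̂(u, v) = (cos(u), sin(u), 0), and the second partials r_uu, r_uv, r_vv. Take dot products:
  L(u, v) = r_uu · N̂ = -4,
  M(u, v) = r_uv · N̂ = 0,
  N(u, v) = r_vv · N̂ = 0.
Evaluating at (u, v) = (pi, 9/2):
  L = -4, M = 0, N = 0.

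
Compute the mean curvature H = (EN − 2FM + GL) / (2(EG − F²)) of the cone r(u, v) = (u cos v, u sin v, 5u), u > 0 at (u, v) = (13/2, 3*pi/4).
H = 5*sqrt(26)/338

With E = 26, F = 0, G = u^2, L = 0, M = 0, N = 5*sqrt(26)*u^2/(26*Abs(u)), assemble
  H = (EN − 2FM + GL) / (2(EG − F²)) = 5*sqrt(26)/(52*Abs(u)).
At (u, v) = (13/2, 3*pi/4): H = 5*sqrt(26)/338.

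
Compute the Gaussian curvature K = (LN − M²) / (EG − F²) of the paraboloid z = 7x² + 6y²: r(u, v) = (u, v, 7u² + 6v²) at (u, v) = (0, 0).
K = 168

Coefficients of the first fundamental form: E = 196*u^2 + 1, F = 168*u*v, G = 144*v^2 + 1.
Coefficients of the second fundamental form: L = 14/sqrt(196*u^2 + 144*v^2 + 1), M = 0, N = 12/sqrt(196*u^2 + 144*v^2 + 1).
Assemble K = (LN − M²)/(EG − F²) = 168/(38416*u^4 + 56448*u^2*v^2 + 392*u^2 + 20736*v^4 + 288*v^2 + 1). At (u, v) = (0, 0): K = 168.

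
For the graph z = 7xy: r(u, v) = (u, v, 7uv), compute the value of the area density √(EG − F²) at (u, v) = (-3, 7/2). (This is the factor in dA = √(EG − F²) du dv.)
√(EG − F²)|_{(-3, 7/2)} = sqrt(4169)/2

E = 49*v^2 + 1, F = 49*u*v, G = 49*u^2 + 1, so EG − F² = 49*u^2 + 49*v^2 + 1. Taking the positive square root: √(EG − F²) = sqrt(49*u^2 + 49*v^2 + 1). At (u, v) = (-3, 7/2): sqrt(4169)/2.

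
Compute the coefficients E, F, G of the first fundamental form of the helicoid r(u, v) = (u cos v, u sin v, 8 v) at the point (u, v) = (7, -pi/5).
E = 1;  F = 0;  G = 113

Partials: r_u = (cos(v), sin(v), 0), r_v = (-u*sin(v), u*cos(v), 8). As functions of (u, v):
  E = r_u · r_u = 1,
  F = r_u · r_v = 0,
  G = r_v · r_v = u^2 + 64.
Evaluating at (u, v) = (7, -pi/5): E = 1, F = 0, G = 113.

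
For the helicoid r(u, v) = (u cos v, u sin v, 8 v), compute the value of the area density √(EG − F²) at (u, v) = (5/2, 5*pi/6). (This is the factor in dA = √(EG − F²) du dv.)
√(EG − F²)|_{(5/2, 5*pi/6)} = sqrt(281)/2

E = 1, F = 0, G = u^2 + 64, so EG − F² = u^2 + 64. Taking the positive square root: √(EG − F²) = sqrt(u^2 + 64). At (u, v) = (5/2, 5*pi/6): sqrt(281)/2.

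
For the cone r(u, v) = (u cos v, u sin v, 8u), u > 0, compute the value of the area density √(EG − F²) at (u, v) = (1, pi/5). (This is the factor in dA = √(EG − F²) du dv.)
√(EG − F²)|_{(1, pi/5)} = sqrt(65)

E = 65, F = 0, G = u^2, so EG − F² = 65*u^2. Taking the positive square root: √(EG − F²) = sqrt(65)*Abs(u). At (u, v) = (1, pi/5): sqrt(65).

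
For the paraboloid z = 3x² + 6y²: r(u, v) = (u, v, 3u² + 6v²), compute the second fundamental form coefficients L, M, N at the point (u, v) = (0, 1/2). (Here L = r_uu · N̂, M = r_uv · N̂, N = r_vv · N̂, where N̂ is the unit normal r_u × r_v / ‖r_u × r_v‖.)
L = 6*sqrt(37)/37;  M = 0;  N = 12*sqrt(37)/37

Compute the unit normal N̂(u, v) = (-6*u/sqrt(36*u^2 + 144*v^2 + 1), -12*v/sqrt(36*u^2 + 144*v^2 + 1), 1/sqrt(36*u^2 + 144*v^2 + 1)), and the second partials r_uu, r_uv, r_vv. Take dot products:
  L(u, v) = r_uu · N̂ = 6/sqrt(36*u^2 + 144*v^2 + 1),
  M(u, v) = r_uv · N̂ = 0,
  N(u, v) = r_vv · N̂ = 12/sqrt(36*u^2 + 144*v^2 + 1).
Evaluating at (u, v) = (0, 1/2):
  L = 6*sqrt(37)/37, M = 0, N = 12*sqrt(37)/37.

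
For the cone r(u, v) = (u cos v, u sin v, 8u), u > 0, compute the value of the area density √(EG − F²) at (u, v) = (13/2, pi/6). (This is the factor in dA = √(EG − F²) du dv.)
√(EG − F²)|_{(13/2, pi/6)} = 13*sqrt(65)/2

E = 65, F = 0, G = u^2, so EG − F² = 65*u^2. Taking the positive square root: √(EG − F²) = sqrt(65)*Abs(u). At (u, v) = (13/2, pi/6): 13*sqrt(65)/2.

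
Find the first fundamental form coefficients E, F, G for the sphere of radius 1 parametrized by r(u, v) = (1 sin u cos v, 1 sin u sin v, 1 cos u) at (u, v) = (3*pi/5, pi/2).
E = 1;  F = 0;  G = sqrt(5)/8 + 5/8

Partials: r_u = (cos(u)*cos(v), sin(v)*cos(u), -sin(u)), r_v = (-sin(u)*sin(v), sin(u)*cos(v), 0). As functions of (u, v):
  E = r_u · r_u = 1,
  F = r_u · r_v = 0,
  G = r_v · r_v = sin(u)^2.
Evaluating at (u, v) = (3*pi/5, pi/2): E = 1, F = 0, G = sqrt(5)/8 + 5/8.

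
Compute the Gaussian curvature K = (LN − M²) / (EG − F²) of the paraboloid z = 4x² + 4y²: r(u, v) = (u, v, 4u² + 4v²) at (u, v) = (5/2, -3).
K = 64/954529

Coefficients of the first fundamental form: E = 64*u^2 + 1, F = 64*u*v, G = 64*v^2 + 1.
Coefficients of the second fundamental form: L = 8/sqrt(64*u^2 + 64*v^2 + 1), M = 0, N = 8/sqrt(64*u^2 + 64*v^2 + 1).
Assemble K = (LN − M²)/(EG − F²) = 64/(4096*u^4 + 8192*u^2*v^2 + 128*u^2 + 4096*v^4 + 128*v^2 + 1). At (u, v) = (5/2, -3): K = 64/954529.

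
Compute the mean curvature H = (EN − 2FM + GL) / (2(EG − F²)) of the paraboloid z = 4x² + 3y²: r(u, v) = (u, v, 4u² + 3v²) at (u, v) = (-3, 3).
H = 3031*sqrt(901)/811801

With E = 64*u^2 + 1, F = 48*u*v, G = 36*v^2 + 1, L = 8/sqrt(64*u^2 + 36*v^2 + 1), M = 0, N = 6/sqrt(64*u^2 + 36*v^2 + 1), assemble
  H = (EN − 2FM + GL) / (2(EG − F²)) = (192*u^2 + 144*v^2 + 7)/(64*u^2 + 36*v^2 + 1)^(3/2).
At (u, v) = (-3, 3): H = 3031*sqrt(901)/811801.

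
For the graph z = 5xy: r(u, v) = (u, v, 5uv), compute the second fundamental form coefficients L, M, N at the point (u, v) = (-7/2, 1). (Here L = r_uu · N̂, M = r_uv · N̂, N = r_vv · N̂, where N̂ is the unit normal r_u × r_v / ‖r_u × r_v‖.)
L = 0;  M = 10*sqrt(1329)/1329;  N = 0

Compute the unit normal N̂(u, v) = (-5*v/sqrt(25*u^2 + 25*v^2 + 1), -5*u/sqrt(25*u^2 + 25*v^2 + 1), 1/sqrt(25*u^2 + 25*v^2 + 1)), and the second partials r_uu, r_uv, r_vv. Take dot products:
  L(u, v) = r_uu · N̂ = 0,
  M(u, v) = r_uv · N̂ = 5/sqrt(25*u^2 + 25*v^2 + 1),
  N(u, v) = r_vv · N̂ = 0.
Evaluating at (u, v) = (-7/2, 1):
  L = 0, M = 10*sqrt(1329)/1329, N = 0.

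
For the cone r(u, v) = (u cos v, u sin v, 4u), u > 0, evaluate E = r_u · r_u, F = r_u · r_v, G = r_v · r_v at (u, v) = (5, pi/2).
E = 17;  F = 0;  G = 25

Partials: r_u = (cos(v), sin(v), 4), r_v = (-u*sin(v), u*cos(v), 0). As functions of (u, v):
  E = r_u · r_u = 17,
  F = r_u · r_v = 0,
  G = r_v · r_v = u^2.
Evaluating at (u, v) = (5, pi/2): E = 17, F = 0, G = 25.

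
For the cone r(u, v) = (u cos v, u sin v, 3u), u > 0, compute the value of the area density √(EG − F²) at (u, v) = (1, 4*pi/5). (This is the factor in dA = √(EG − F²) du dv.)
√(EG − F²)|_{(1, 4*pi/5)} = sqrt(10)

E = 10, F = 0, G = u^2, so EG − F² = 10*u^2. Taking the positive square root: √(EG − F²) = sqrt(10)*Abs(u). At (u, v) = (1, 4*pi/5): sqrt(10).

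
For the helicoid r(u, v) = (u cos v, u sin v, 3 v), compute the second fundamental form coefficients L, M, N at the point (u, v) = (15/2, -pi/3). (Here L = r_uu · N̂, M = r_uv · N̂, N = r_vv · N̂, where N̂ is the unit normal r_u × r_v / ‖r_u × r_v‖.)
L = 0;  M = -2*sqrt(29)/29;  N = 0

Compute the unit normal N̂(u, v) = (3*sin(v)/sqrt(u^2 + 9), -3*cos(v)/sqrt(u^2 + 9), u/sqrt(u^2 + 9)), and the second partials r_uu, r_uv, r_vv. Take dot products:
  L(u, v) = r_uu · N̂ = 0,
  M(u, v) = r_uv · N̂ = -3/sqrt(u^2 + 9),
  N(u, v) = r_vv · N̂ = 0.
Evaluating at (u, v) = (15/2, -pi/3):
  L = 0, M = -2*sqrt(29)/29, N = 0.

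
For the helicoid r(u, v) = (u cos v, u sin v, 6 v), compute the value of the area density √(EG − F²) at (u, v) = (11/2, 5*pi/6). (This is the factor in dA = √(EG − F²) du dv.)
√(EG − F²)|_{(11/2, 5*pi/6)} = sqrt(265)/2

E = 1, F = 0, G = u^2 + 36, so EG − F² = u^2 + 36. Taking the positive square root: √(EG − F²) = sqrt(u^2 + 36). At (u, v) = (11/2, 5*pi/6): sqrt(265)/2.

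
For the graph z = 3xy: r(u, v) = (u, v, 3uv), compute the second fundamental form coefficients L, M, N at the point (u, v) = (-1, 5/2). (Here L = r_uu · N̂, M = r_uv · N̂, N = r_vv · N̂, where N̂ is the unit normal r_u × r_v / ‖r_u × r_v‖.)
L = 0;  M = 6*sqrt(265)/265;  N = 0

Compute the unit normal N̂(u, v) = (-3*v/sqrt(9*u^2 + 9*v^2 + 1), -3*u/sqrt(9*u^2 + 9*v^2 + 1), 1/sqrt(9*u^2 + 9*v^2 + 1)), and the second partials r_uu, r_uv, r_vv. Take dot products:
  L(u, v) = r_uu · N̂ = 0,
  M(u, v) = r_uv · N̂ = 3/sqrt(9*u^2 + 9*v^2 + 1),
  N(u, v) = r_vv · N̂ = 0.
Evaluating at (u, v) = (-1, 5/2):
  L = 0, M = 6*sqrt(265)/265, N = 0.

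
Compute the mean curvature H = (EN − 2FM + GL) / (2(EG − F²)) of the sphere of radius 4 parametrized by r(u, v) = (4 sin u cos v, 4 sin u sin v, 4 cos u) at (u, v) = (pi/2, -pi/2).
H = -1/4

With E = 16, F = 0, G = 16*sin(u)^2, L = -4*sin(u)/Abs(sin(u)), M = 0, N = -4*sin(u)^3/Abs(sin(u)), assemble
  H = (EN − 2FM + GL) / (2(EG − F²)) = -sin(u)/(4*Abs(sin(u))).
At (u, v) = (pi/2, -pi/2): H = -1/4.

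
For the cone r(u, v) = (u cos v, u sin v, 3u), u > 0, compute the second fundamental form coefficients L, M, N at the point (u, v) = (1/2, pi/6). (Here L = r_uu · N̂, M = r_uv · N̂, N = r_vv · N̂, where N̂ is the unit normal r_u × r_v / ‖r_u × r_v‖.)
L = 0;  M = 0;  N = 3*sqrt(10)/20

Compute the unit normal N̂(u, v) = (-3*sqrt(10)*u*cos(v)/(10*Abs(u)), -3*sqrt(10)*u*sin(v)/(10*Abs(u)), sqrt(10)*u/(10*Abs(u))), and the second partials r_uu, r_uv, r_vv. Take dot products:
  L(u, v) = r_uu · N̂ = 0,
  M(u, v) = r_uv · N̂ = 0,
  N(u, v) = r_vv · N̂ = 3*sqrt(10)*u^2/(10*Abs(u)).
Evaluating at (u, v) = (1/2, pi/6):
  L = 0, M = 0, N = 3*sqrt(10)/20.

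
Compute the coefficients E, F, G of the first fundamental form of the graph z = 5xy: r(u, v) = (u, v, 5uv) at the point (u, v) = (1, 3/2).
E = 229/4;  F = 75/2;  G = 26

Partials: r_u = (1, 0, 5*v), r_v = (0, 1, 5*u). As functions of (u, v):
  E = r_u · r_u = 25*v^2 + 1,
  F = r_u · r_v = 25*u*v,
  G = r_v · r_v = 25*u^2 + 1.
Evaluating at (u, v) = (1, 3/2): E = 229/4, F = 75/2, G = 26.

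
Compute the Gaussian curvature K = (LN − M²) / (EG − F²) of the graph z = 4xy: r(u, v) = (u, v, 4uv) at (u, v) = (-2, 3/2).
K = -16/10201

Coefficients of the first fundamental form: E = 16*v^2 + 1, F = 16*u*v, G = 16*u^2 + 1.
Coefficients of the second fundamental form: L = 0, M = 4/sqrt(16*u^2 + 16*v^2 + 1), N = 0.
Assemble K = (LN − M²)/(EG − F²) = -16/(256*u^4 + 512*u^2*v^2 + 32*u^2 + 256*v^4 + 32*v^2 + 1). At (u, v) = (-2, 3/2): K = -16/10201.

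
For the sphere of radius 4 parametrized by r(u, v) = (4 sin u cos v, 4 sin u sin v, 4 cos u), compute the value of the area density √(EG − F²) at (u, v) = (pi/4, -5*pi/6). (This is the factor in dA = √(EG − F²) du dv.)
√(EG − F²)|_{(pi/4, -5*pi/6)} = 8*sqrt(2)

E = 16, F = 0, G = 16*sin(u)^2, so EG − F² = 256*sin(u)^2. Taking the positive square root: √(EG − F²) = 16*Abs(sin(u)). At (u, v) = (pi/4, -5*pi/6): 8*sqrt(2).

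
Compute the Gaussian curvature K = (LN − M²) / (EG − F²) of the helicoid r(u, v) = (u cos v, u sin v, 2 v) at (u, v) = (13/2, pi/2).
K = -64/34225

Coefficients of the first fundamental form: E = 1, F = 0, G = u^2 + 4.
Coefficients of the second fundamental form: L = 0, M = -2/sqrt(u^2 + 4), N = 0.
Assemble K = (LN − M²)/(EG − F²) = -4/(u^2 + 4)^2. At (u, v) = (13/2, pi/2): K = -64/34225.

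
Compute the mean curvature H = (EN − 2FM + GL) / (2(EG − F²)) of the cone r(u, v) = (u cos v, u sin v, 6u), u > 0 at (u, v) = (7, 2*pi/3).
H = 3*sqrt(37)/259

With E = 37, F = 0, G = u^2, L = 0, M = 0, N = 6*sqrt(37)*u^2/(37*Abs(u)), assemble
  H = (EN − 2FM + GL) / (2(EG − F²)) = 3*sqrt(37)/(37*Abs(u)).
At (u, v) = (7, 2*pi/3): H = 3*sqrt(37)/259.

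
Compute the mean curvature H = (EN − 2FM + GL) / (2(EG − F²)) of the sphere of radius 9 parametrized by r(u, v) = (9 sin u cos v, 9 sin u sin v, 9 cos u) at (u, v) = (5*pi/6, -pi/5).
H = -1/9

With E = 81, F = 0, G = 81*sin(u)^2, L = -9*sin(u)/Abs(sin(u)), M = 0, N = -9*sin(u)^3/Abs(sin(u)), assemble
  H = (EN − 2FM + GL) / (2(EG − F²)) = -sin(u)/(9*Abs(sin(u))).
At (u, v) = (5*pi/6, -pi/5): H = -1/9.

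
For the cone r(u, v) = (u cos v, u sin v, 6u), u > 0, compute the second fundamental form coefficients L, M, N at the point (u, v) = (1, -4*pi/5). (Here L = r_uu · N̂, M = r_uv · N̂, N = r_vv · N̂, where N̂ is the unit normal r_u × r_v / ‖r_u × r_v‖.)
L = 0;  M = 0;  N = 6*sqrt(37)/37

Compute the unit normal N̂(u, v) = (-6*sqrt(37)*u*cos(v)/(37*Abs(u)), -6*sqrt(37)*u*sin(v)/(37*Abs(u)), sqrt(37)*u/(37*Abs(u))), and the second partials r_uu, r_uv, r_vv. Take dot products:
  L(u, v) = r_uu · N̂ = 0,
  M(u, v) = r_uv · N̂ = 0,
  N(u, v) = r_vv · N̂ = 6*sqrt(37)*u^2/(37*Abs(u)).
Evaluating at (u, v) = (1, -4*pi/5):
  L = 0, M = 0, N = 6*sqrt(37)/37.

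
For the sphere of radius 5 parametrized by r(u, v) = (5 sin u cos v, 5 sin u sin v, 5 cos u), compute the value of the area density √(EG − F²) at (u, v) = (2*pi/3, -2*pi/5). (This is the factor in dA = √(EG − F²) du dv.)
√(EG − F²)|_{(2*pi/3, -2*pi/5)} = 25*sqrt(3)/2

E = 25, F = 0, G = 25*sin(u)^2, so EG − F² = 625*sin(u)^2. Taking the positive square root: √(EG − F²) = 25*Abs(sin(u)). At (u, v) = (2*pi/3, -2*pi/5): 25*sqrt(3)/2.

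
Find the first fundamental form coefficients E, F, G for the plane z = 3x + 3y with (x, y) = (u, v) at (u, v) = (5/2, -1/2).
E = 10;  F = 9;  G = 10

Partials: r_u = (1, 0, 3), r_v = (0, 1, 3). As functions of (u, v):
  E = r_u · r_u = 10,
  F = r_u · r_v = 9,
  G = r_v · r_v = 10.
Evaluating at (u, v) = (5/2, -1/2): E = 10, F = 9, G = 10.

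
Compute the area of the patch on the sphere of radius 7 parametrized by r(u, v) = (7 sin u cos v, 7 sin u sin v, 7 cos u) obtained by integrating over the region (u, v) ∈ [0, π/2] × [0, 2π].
Area = 98*pi

Area = ∫∫ √(EG − F²) du dv with √(EG − F²) = 49*Abs(sin(u)). Integrating over [0, π/2] × [0, 2π] gives 98*pi.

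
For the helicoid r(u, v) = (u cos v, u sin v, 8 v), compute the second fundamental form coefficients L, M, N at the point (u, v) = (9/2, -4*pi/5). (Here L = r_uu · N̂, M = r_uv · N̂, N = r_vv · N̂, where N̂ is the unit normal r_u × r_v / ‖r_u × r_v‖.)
L = 0;  M = -16*sqrt(337)/337;  N = 0

Compute the unit normal N̂(u, v) = (8*sin(v)/sqrt(u^2 + 64), -8*cos(v)/sqrt(u^2 + 64), u/sqrt(u^2 + 64)), and the second partials r_uu, r_uv, r_vv. Take dot products:
  L(u, v) = r_uu · N̂ = 0,
  M(u, v) = r_uv · N̂ = -8/sqrt(u^2 + 64),
  N(u, v) = r_vv · N̂ = 0.
Evaluating at (u, v) = (9/2, -4*pi/5):
  L = 0, M = -16*sqrt(337)/337, N = 0.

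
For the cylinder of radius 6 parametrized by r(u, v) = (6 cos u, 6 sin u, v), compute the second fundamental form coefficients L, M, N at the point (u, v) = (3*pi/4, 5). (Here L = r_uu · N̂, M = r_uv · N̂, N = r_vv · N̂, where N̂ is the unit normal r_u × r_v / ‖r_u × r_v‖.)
L = -6;  M = 0;  N = 0

Compute the unit normal N̂(u, v) = (cos(u), sin(u), 0), and the second partials r_uu, r_uv, r_vv. Take dot products:
  L(u, v) = r_uu · N̂ = -6,
  M(u, v) = r_uv · N̂ = 0,
  N(u, v) = r_vv · N̂ = 0.
Evaluating at (u, v) = (3*pi/4, 5):
  L = -6, M = 0, N = 0.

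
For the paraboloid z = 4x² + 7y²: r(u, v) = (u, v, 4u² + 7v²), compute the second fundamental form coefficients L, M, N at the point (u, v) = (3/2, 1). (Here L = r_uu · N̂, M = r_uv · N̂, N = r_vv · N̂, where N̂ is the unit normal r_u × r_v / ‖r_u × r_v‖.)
L = 8*sqrt(341)/341;  M = 0;  N = 14*sqrt(341)/341

Compute the unit normal N̂(u, v) = (-8*u/sqrt(64*u^2 + 196*v^2 + 1), -14*v/sqrt(64*u^2 + 196*v^2 + 1), 1/sqrt(64*u^2 + 196*v^2 + 1)), and the second partials r_uu, r_uv, r_vv. Take dot products:
  L(u, v) = r_uu · N̂ = 8/sqrt(64*u^2 + 196*v^2 + 1),
  M(u, v) = r_uv · N̂ = 0,
  N(u, v) = r_vv · N̂ = 14/sqrt(64*u^2 + 196*v^2 + 1).
Evaluating at (u, v) = (3/2, 1):
  L = 8*sqrt(341)/341, M = 0, N = 14*sqrt(341)/341.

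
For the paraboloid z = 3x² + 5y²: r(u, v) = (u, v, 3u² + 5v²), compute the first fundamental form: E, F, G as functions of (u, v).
E = 36*u^2 + 1;  F = 60*u*v;  G = 100*v^2 + 1

Compute partials: r_u = (1, 0, 6*u), r_v = (0, 1, 10*v). Then
  E = r_u · r_u = 36*u^2 + 1,
  F = r_u · r_v = 60*u*v,
  G = r_v · r_v = 100*v^2 + 1.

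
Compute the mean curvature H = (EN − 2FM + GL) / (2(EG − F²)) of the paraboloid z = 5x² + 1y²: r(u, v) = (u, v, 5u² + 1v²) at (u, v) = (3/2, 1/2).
H = 236*sqrt(227)/51529

With E = 100*u^2 + 1, F = 20*u*v, G = 4*v^2 + 1, L = 10/sqrt(100*u^2 + 4*v^2 + 1), M = 0, N = 2/sqrt(100*u^2 + 4*v^2 + 1), assemble
  H = (EN − 2FM + GL) / (2(EG − F²)) = 2*(50*u^2 + 10*v^2 + 3)/(100*u^2 + 4*v^2 + 1)^(3/2).
At (u, v) = (3/2, 1/2): H = 236*sqrt(227)/51529.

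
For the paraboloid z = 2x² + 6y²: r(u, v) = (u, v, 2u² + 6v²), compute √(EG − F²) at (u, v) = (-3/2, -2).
√(EG − F²)|_{(-3/2, -2)} = sqrt(613)

E = 16*u^2 + 1, F = 48*u*v, G = 144*v^2 + 1; EG − F² = 16*u^2 + 144*v^2 + 1; √(EG − F²) = sqrt(16*u^2 + 144*v^2 + 1). At the given point: sqrt(613).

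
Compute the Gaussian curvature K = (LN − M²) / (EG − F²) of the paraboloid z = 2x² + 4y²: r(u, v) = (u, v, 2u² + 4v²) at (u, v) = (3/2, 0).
K = 32/1369

Coefficients of the first fundamental form: E = 16*u^2 + 1, F = 32*u*v, G = 64*v^2 + 1.
Coefficients of the second fundamental form: L = 4/sqrt(16*u^2 + 64*v^2 + 1), M = 0, N = 8/sqrt(16*u^2 + 64*v^2 + 1).
Assemble K = (LN − M²)/(EG − F²) = 32/(256*u^4 + 2048*u^2*v^2 + 32*u^2 + 4096*v^4 + 128*v^2 + 1). At (u, v) = (3/2, 0): K = 32/1369.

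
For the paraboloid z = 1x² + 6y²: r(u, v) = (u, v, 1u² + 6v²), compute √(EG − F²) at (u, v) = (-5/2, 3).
√(EG − F²)|_{(-5/2, 3)} = sqrt(1322)

E = 4*u^2 + 1, F = 24*u*v, G = 144*v^2 + 1; EG − F² = 4*u^2 + 144*v^2 + 1; √(EG − F²) = sqrt(4*u^2 + 144*v^2 + 1). At the given point: sqrt(1322).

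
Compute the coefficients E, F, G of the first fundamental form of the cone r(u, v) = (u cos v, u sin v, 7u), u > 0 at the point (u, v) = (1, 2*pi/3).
E = 50;  F = 0;  G = 1

Partials: r_u = (cos(v), sin(v), 7), r_v = (-u*sin(v), u*cos(v), 0). As functions of (u, v):
  E = r_u · r_u = 50,
  F = r_u · r_v = 0,
  G = r_v · r_v = u^2.
Evaluating at (u, v) = (1, 2*pi/3): E = 50, F = 0, G = 1.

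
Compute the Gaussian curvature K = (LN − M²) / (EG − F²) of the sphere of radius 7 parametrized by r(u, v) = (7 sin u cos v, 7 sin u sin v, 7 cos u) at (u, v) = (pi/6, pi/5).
K = 1/49

Coefficients of the first fundamental form: E = 49, F = 0, G = 49*sin(u)^2.
Coefficients of the second fundamental form: L = -7*sin(u)/Abs(sin(u)), M = 0, N = -7*sin(u)^3/Abs(sin(u)).
Assemble K = (LN − M²)/(EG − F²) = 1/49. At (u, v) = (pi/6, pi/5): K = 1/49.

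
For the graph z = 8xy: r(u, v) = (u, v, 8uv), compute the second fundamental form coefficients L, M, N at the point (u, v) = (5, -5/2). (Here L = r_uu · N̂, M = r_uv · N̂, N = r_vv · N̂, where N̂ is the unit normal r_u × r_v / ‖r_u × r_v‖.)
L = 0;  M = 8*sqrt(2001)/2001;  N = 0

Compute the unit normal N̂(u, v) = (-8*v/sqrt(64*u^2 + 64*v^2 + 1), -8*u/sqrt(64*u^2 + 64*v^2 + 1), 1/sqrt(64*u^2 + 64*v^2 + 1)), and the second partials r_uu, r_uv, r_vv. Take dot products:
  L(u, v) = r_uu · N̂ = 0,
  M(u, v) = r_uv · N̂ = 8/sqrt(64*u^2 + 64*v^2 + 1),
  N(u, v) = r_vv · N̂ = 0.
Evaluating at (u, v) = (5, -5/2):
  L = 0, M = 8*sqrt(2001)/2001, N = 0.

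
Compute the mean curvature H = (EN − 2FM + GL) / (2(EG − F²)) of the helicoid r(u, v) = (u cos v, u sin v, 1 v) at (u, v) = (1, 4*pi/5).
H = 0

With E = 1, F = 0, G = u^2 + 1, L = 0, M = -1/sqrt(u^2 + 1), N = 0, assemble
  H = (EN − 2FM + GL) / (2(EG − F²)) = 0.
At (u, v) = (1, 4*pi/5): H = 0.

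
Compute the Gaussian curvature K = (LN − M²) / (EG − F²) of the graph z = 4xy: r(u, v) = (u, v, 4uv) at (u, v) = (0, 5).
K = -16/160801

Coefficients of the first fundamental form: E = 16*v^2 + 1, F = 16*u*v, G = 16*u^2 + 1.
Coefficients of the second fundamental form: L = 0, M = 4/sqrt(16*u^2 + 16*v^2 + 1), N = 0.
Assemble K = (LN − M²)/(EG − F²) = -16/(256*u^4 + 512*u^2*v^2 + 32*u^2 + 256*v^4 + 32*v^2 + 1). At (u, v) = (0, 5): K = -16/160801.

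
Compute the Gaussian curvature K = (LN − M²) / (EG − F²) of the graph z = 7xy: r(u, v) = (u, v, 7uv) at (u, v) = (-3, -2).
K = -49/407044

Coefficients of the first fundamental form: E = 49*v^2 + 1, F = 49*u*v, G = 49*u^2 + 1.
Coefficients of the second fundamental form: L = 0, M = 7/sqrt(49*u^2 + 49*v^2 + 1), N = 0.
Assemble K = (LN − M²)/(EG − F²) = -49/(2401*u^4 + 4802*u^2*v^2 + 98*u^2 + 2401*v^4 + 98*v^2 + 1). At (u, v) = (-3, -2): K = -49/407044.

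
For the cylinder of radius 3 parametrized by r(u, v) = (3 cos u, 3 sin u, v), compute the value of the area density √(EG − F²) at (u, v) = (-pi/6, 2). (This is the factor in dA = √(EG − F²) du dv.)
√(EG − F²)|_{(-pi/6, 2)} = 3

E = 9, F = 0, G = 1, so EG − F² = 9. Taking the positive square root: √(EG − F²) = 3. At (u, v) = (-pi/6, 2): 3.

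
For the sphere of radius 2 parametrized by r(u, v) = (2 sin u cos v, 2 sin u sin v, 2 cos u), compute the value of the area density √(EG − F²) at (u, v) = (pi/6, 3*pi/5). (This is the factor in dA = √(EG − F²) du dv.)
√(EG − F²)|_{(pi/6, 3*pi/5)} = 2

E = 4, F = 0, G = 4*sin(u)^2, so EG − F² = 16*sin(u)^2. Taking the positive square root: √(EG − F²) = 4*Abs(sin(u)). At (u, v) = (pi/6, 3*pi/5): 2.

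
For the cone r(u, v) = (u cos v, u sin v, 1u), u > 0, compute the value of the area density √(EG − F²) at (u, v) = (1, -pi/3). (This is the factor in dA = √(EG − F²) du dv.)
√(EG − F²)|_{(1, -pi/3)} = sqrt(2)

E = 2, F = 0, G = u^2, so EG − F² = 2*u^2. Taking the positive square root: √(EG − F²) = sqrt(2)*Abs(u). At (u, v) = (1, -pi/3): sqrt(2).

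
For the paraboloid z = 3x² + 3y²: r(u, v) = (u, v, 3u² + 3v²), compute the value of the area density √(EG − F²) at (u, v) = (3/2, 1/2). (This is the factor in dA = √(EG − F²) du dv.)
√(EG − F²)|_{(3/2, 1/2)} = sqrt(91)

E = 36*u^2 + 1, F = 36*u*v, G = 36*v^2 + 1, so EG − F² = 36*u^2 + 36*v^2 + 1. Taking the positive square root: √(EG − F²) = sqrt(36*u^2 + 36*v^2 + 1). At (u, v) = (3/2, 1/2): sqrt(91).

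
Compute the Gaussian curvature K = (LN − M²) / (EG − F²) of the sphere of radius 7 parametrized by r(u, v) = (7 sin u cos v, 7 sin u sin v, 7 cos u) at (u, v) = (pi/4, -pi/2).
K = 1/49

Coefficients of the first fundamental form: E = 49, F = 0, G = 49*sin(u)^2.
Coefficients of the second fundamental form: L = -7*sin(u)/Abs(sin(u)), M = 0, N = -7*sin(u)^3/Abs(sin(u)).
Assemble K = (LN − M²)/(EG − F²) = 1/49. At (u, v) = (pi/4, -pi/2): K = 1/49.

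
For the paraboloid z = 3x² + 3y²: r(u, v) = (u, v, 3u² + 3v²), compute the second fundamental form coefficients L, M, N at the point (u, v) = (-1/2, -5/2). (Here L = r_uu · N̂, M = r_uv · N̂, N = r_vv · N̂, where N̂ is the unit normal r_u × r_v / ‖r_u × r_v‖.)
L = 6*sqrt(235)/235;  M = 0;  N = 6*sqrt(235)/235

Compute the unit normal N̂(u, v) = (-6*u/sqrt(36*u^2 + 36*v^2 + 1), -6*v/sqrt(36*u^2 + 36*v^2 + 1), 1/sqrt(36*u^2 + 36*v^2 + 1)), and the second partials r_uu, r_uv, r_vv. Take dot products:
  L(u, v) = r_uu · N̂ = 6/sqrt(36*u^2 + 36*v^2 + 1),
  M(u, v) = r_uv · N̂ = 0,
  N(u, v) = r_vv · N̂ = 6/sqrt(36*u^2 + 36*v^2 + 1).
Evaluating at (u, v) = (-1/2, -5/2):
  L = 6*sqrt(235)/235, M = 0, N = 6*sqrt(235)/235.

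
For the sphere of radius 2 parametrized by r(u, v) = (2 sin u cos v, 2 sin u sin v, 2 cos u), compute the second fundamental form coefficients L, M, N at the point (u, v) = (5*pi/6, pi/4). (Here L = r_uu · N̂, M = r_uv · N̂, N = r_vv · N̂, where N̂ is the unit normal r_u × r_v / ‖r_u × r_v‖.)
L = -2;  M = 0;  N = -1/2

Compute the unit normal N̂(u, v) = (sin(u)^2*cos(v)/Abs(sin(u)), sin(u)^2*sin(v)/Abs(sin(u)), sin(2*u)/(2*Abs(sin(u)))), and the second partials r_uu, r_uv, r_vv. Take dot products:
  L(u, v) = r_uu · N̂ = -2*sin(u)/Abs(sin(u)),
  M(u, v) = r_uv · N̂ = 0,
  N(u, v) = r_vv · N̂ = -2*sin(u)^3/Abs(sin(u)).
Evaluating at (u, v) = (5*pi/6, pi/4):
  L = -2, M = 0, N = -1/2.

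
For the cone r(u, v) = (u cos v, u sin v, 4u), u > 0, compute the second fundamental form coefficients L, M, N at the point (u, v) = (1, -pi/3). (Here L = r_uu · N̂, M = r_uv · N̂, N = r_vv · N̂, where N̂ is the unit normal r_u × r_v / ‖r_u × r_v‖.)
L = 0;  M = 0;  N = 4*sqrt(17)/17

Compute the unit normal N̂(u, v) = (-4*sqrt(17)*u*cos(v)/(17*Abs(u)), -4*sqrt(17)*u*sin(v)/(17*Abs(u)), sqrt(17)*u/(17*Abs(u))), and the second partials r_uu, r_uv, r_vv. Take dot products:
  L(u, v) = r_uu · N̂ = 0,
  M(u, v) = r_uv · N̂ = 0,
  N(u, v) = r_vv · N̂ = 4*sqrt(17)*u^2/(17*Abs(u)).
Evaluating at (u, v) = (1, -pi/3):
  L = 0, M = 0, N = 4*sqrt(17)/17.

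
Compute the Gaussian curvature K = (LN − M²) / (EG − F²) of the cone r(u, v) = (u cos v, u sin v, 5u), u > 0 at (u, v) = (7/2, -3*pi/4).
K = 0

Coefficients of the first fundamental form: E = 26, F = 0, G = u^2.
Coefficients of the second fundamental form: L = 0, M = 0, N = 5*sqrt(26)*u^2/(26*Abs(u)).
Assemble K = (LN − M²)/(EG − F²) = 0. At (u, v) = (7/2, -3*pi/4): K = 0.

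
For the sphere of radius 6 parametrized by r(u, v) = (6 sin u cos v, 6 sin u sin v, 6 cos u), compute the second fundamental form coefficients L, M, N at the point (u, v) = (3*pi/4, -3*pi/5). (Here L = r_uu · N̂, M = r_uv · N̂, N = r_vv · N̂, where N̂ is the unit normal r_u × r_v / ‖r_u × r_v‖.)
L = -6;  M = 0;  N = -3

Compute the unit normal N̂(u, v) = (sin(u)^2*cos(v)/Abs(sin(u)), sin(u)^2*sin(v)/Abs(sin(u)), sin(2*u)/(2*Abs(sin(u)))), and the second partials r_uu, r_uv, r_vv. Take dot products:
  L(u, v) = r_uu · N̂ = -6*sin(u)/Abs(sin(u)),
  M(u, v) = r_uv · N̂ = 0,
  N(u, v) = r_vv · N̂ = -6*sin(u)^3/Abs(sin(u)).
Evaluating at (u, v) = (3*pi/4, -3*pi/5):
  L = -6, M = 0, N = -3.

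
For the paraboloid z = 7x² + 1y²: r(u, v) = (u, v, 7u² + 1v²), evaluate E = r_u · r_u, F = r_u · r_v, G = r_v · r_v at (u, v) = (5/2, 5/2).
E = 1226;  F = 175;  G = 26

Partials: r_u = (1, 0, 14*u), r_v = (0, 1, 2*v). As functions of (u, v):
  E = r_u · r_u = 196*u^2 + 1,
  F = r_u · r_v = 28*u*v,
  G = r_v · r_v = 4*v^2 + 1.
Evaluating at (u, v) = (5/2, 5/2): E = 1226, F = 175, G = 26.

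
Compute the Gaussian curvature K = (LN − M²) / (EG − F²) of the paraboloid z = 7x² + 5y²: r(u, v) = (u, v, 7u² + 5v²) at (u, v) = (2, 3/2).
K = 7/51005

Coefficients of the first fundamental form: E = 196*u^2 + 1, F = 140*u*v, G = 100*v^2 + 1.
Coefficients of the second fundamental form: L = 14/sqrt(196*u^2 + 100*v^2 + 1), M = 0, N = 10/sqrt(196*u^2 + 100*v^2 + 1).
Assemble K = (LN − M²)/(EG − F²) = 140/(38416*u^4 + 39200*u^2*v^2 + 392*u^2 + 10000*v^4 + 200*v^2 + 1). At (u, v) = (2, 3/2): K = 7/51005.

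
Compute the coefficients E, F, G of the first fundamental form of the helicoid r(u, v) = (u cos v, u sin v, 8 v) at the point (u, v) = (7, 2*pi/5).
E = 1;  F = 0;  G = 113

Partials: r_u = (cos(v), sin(v), 0), r_v = (-u*sin(v), u*cos(v), 8). As functions of (u, v):
  E = r_u · r_u = 1,
  F = r_u · r_v = 0,
  G = r_v · r_v = u^2 + 64.
Evaluating at (u, v) = (7, 2*pi/5): E = 1, F = 0, G = 113.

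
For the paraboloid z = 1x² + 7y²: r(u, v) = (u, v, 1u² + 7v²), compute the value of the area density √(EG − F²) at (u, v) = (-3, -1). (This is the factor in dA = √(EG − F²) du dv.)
√(EG − F²)|_{(-3, -1)} = sqrt(233)

E = 4*u^2 + 1, F = 28*u*v, G = 196*v^2 + 1, so EG − F² = 4*u^2 + 196*v^2 + 1. Taking the positive square root: √(EG − F²) = sqrt(4*u^2 + 196*v^2 + 1). At (u, v) = (-3, -1): sqrt(233).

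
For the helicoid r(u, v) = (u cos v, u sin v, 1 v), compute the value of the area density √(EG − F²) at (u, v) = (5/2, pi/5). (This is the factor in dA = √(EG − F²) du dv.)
√(EG − F²)|_{(5/2, pi/5)} = sqrt(29)/2

E = 1, F = 0, G = u^2 + 1, so EG − F² = u^2 + 1. Taking the positive square root: √(EG − F²) = sqrt(u^2 + 1). At (u, v) = (5/2, pi/5): sqrt(29)/2.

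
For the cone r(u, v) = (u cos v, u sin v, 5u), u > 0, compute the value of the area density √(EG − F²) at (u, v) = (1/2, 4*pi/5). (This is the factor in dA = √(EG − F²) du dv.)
√(EG − F²)|_{(1/2, 4*pi/5)} = sqrt(26)/2

E = 26, F = 0, G = u^2, so EG − F² = 26*u^2. Taking the positive square root: √(EG − F²) = sqrt(26)*Abs(u). At (u, v) = (1/2, 4*pi/5): sqrt(26)/2.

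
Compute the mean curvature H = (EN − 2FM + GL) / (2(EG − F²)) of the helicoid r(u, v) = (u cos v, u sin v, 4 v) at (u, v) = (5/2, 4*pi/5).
H = 0

With E = 1, F = 0, G = u^2 + 16, L = 0, M = -4/sqrt(u^2 + 16), N = 0, assemble
  H = (EN − 2FM + GL) / (2(EG − F²)) = 0.
At (u, v) = (5/2, 4*pi/5): H = 0.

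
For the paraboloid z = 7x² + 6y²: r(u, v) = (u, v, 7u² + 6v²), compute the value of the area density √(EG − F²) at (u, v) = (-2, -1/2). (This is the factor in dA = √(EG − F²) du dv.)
√(EG − F²)|_{(-2, -1/2)} = sqrt(821)

E = 196*u^2 + 1, F = 168*u*v, G = 144*v^2 + 1, so EG − F² = 196*u^2 + 144*v^2 + 1. Taking the positive square root: √(EG − F²) = sqrt(196*u^2 + 144*v^2 + 1). At (u, v) = (-2, -1/2): sqrt(821).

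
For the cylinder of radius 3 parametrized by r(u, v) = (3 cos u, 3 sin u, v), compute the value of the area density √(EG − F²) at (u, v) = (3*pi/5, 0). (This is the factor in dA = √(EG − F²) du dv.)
√(EG − F²)|_{(3*pi/5, 0)} = 3

E = 9, F = 0, G = 1, so EG − F² = 9. Taking the positive square root: √(EG − F²) = 3. At (u, v) = (3*pi/5, 0): 3.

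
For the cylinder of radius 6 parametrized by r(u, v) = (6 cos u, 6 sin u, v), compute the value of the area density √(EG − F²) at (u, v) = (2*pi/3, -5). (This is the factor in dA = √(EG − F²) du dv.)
√(EG − F²)|_{(2*pi/3, -5)} = 6

E = 36, F = 0, G = 1, so EG − F² = 36. Taking the positive square root: √(EG − F²) = 6. At (u, v) = (2*pi/3, -5): 6.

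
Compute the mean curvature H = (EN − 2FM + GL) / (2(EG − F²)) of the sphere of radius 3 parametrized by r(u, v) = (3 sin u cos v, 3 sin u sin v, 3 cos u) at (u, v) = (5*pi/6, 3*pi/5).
H = -1/3

With E = 9, F = 0, G = 9*sin(u)^2, L = -3*sin(u)/Abs(sin(u)), M = 0, N = -3*sin(u)^3/Abs(sin(u)), assemble
  H = (EN − 2FM + GL) / (2(EG − F²)) = -sin(u)/(3*Abs(sin(u))).
At (u, v) = (5*pi/6, 3*pi/5): H = -1/3.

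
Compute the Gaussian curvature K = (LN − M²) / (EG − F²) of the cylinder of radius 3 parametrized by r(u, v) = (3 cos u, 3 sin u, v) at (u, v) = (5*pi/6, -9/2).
K = 0

Coefficients of the first fundamental form: E = 9, F = 0, G = 1.
Coefficients of the second fundamental form: L = -3, M = 0, N = 0.
Assemble K = (LN − M²)/(EG − F²) = 0. At (u, v) = (5*pi/6, -9/2): K = 0.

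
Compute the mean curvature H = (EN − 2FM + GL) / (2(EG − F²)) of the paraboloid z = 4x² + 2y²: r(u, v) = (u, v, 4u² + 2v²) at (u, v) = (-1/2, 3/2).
H = 182*sqrt(53)/2809

With E = 64*u^2 + 1, F = 32*u*v, G = 16*v^2 + 1, L = 8/sqrt(64*u^2 + 16*v^2 + 1), M = 0, N = 4/sqrt(64*u^2 + 16*v^2 + 1), assemble
  H = (EN − 2FM + GL) / (2(EG − F²)) = 2*(64*u^2 + 32*v^2 + 3)/(64*u^2 + 16*v^2 + 1)^(3/2).
At (u, v) = (-1/2, 3/2): H = 182*sqrt(53)/2809.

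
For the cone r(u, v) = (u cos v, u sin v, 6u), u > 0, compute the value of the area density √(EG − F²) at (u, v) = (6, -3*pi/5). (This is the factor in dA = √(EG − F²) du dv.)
√(EG − F²)|_{(6, -3*pi/5)} = 6*sqrt(37)

E = 37, F = 0, G = u^2, so EG − F² = 37*u^2. Taking the positive square root: √(EG − F²) = sqrt(37)*Abs(u). At (u, v) = (6, -3*pi/5): 6*sqrt(37).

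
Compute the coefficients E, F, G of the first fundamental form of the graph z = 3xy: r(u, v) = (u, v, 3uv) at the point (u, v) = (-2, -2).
E = 37;  F = 36;  G = 37

Partials: r_u = (1, 0, 3*v), r_v = (0, 1, 3*u). As functions of (u, v):
  E = r_u · r_u = 9*v^2 + 1,
  F = r_u · r_v = 9*u*v,
  G = r_v · r_v = 9*u^2 + 1.
Evaluating at (u, v) = (-2, -2): E = 37, F = 36, G = 37.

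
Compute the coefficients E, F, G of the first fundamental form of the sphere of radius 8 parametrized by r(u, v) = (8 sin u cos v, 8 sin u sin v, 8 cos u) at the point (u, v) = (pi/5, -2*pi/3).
E = 64;  F = 0;  G = 40 - 8*sqrt(5)

Partials: r_u = (8*cos(u)*cos(v), 8*sin(v)*cos(u), -8*sin(u)), r_v = (-8*sin(u)*sin(v), 8*sin(u)*cos(v), 0). As functions of (u, v):
  E = r_u · r_u = 64,
  F = r_u · r_v = 0,
  G = r_v · r_v = 64*sin(u)^2.
Evaluating at (u, v) = (pi/5, -2*pi/3): E = 64, F = 0, G = 40 - 8*sqrt(5).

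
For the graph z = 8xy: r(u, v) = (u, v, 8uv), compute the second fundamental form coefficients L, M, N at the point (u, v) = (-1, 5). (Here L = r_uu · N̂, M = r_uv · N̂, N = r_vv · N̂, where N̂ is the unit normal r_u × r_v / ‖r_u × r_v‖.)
L = 0;  M = 8*sqrt(185)/555;  N = 0

Compute the unit normal N̂(u, v) = (-8*v/sqrt(64*u^2 + 64*v^2 + 1), -8*u/sqrt(64*u^2 + 64*v^2 + 1), 1/sqrt(64*u^2 + 64*v^2 + 1)), and the second partials r_uu, r_uv, r_vv. Take dot products:
  L(u, v) = r_uu · N̂ = 0,
  M(u, v) = r_uv · N̂ = 8/sqrt(64*u^2 + 64*v^2 + 1),
  N(u, v) = r_vv · N̂ = 0.
Evaluating at (u, v) = (-1, 5):
  L = 0, M = 8*sqrt(185)/555, N = 0.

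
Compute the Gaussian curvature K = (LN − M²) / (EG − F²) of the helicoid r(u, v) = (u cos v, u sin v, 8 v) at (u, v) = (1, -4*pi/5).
K = -64/4225

Coefficients of the first fundamental form: E = 1, F = 0, G = u^2 + 64.
Coefficients of the second fundamental form: L = 0, M = -8/sqrt(u^2 + 64), N = 0.
Assemble K = (LN − M²)/(EG − F²) = -64/(u^2 + 64)^2. At (u, v) = (1, -4*pi/5): K = -64/4225.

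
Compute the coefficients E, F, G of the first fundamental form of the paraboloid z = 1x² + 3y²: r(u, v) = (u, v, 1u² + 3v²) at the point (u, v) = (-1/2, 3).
E = 2;  F = -18;  G = 325

Partials: r_u = (1, 0, 2*u), r_v = (0, 1, 6*v). As functions of (u, v):
  E = r_u · r_u = 4*u^2 + 1,
  F = r_u · r_v = 12*u*v,
  G = r_v · r_v = 36*v^2 + 1.
Evaluating at (u, v) = (-1/2, 3): E = 2, F = -18, G = 325.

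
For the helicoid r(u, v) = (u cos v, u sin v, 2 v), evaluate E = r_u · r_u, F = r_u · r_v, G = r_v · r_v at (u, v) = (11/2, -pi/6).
E = 1;  F = 0;  G = 137/4

Partials: r_u = (cos(v), sin(v), 0), r_v = (-u*sin(v), u*cos(v), 2). As functions of (u, v):
  E = r_u · r_u = 1,
  F = r_u · r_v = 0,
  G = r_v · r_v = u^2 + 4.
Evaluating at (u, v) = (11/2, -pi/6): E = 1, F = 0, G = 137/4.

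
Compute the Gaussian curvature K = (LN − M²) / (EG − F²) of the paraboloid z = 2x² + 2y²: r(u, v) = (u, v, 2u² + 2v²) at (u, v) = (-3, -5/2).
K = 16/60025

Coefficients of the first fundamental form: E = 16*u^2 + 1, F = 16*u*v, G = 16*v^2 + 1.
Coefficients of the second fundamental form: L = 4/sqrt(16*u^2 + 16*v^2 + 1), M = 0, N = 4/sqrt(16*u^2 + 16*v^2 + 1).
Assemble K = (LN − M²)/(EG − F²) = 16/(256*u^4 + 512*u^2*v^2 + 32*u^2 + 256*v^4 + 32*v^2 + 1). At (u, v) = (-3, -5/2): K = 16/60025.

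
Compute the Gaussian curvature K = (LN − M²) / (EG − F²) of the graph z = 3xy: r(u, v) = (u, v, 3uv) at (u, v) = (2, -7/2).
K = -144/346921

Coefficients of the first fundamental form: E = 9*v^2 + 1, F = 9*u*v, G = 9*u^2 + 1.
Coefficients of the second fundamental form: L = 0, M = 3/sqrt(9*u^2 + 9*v^2 + 1), N = 0.
Assemble K = (LN − M²)/(EG − F²) = -9/(81*u^4 + 162*u^2*v^2 + 18*u^2 + 81*v^4 + 18*v^2 + 1). At (u, v) = (2, -7/2): K = -144/346921.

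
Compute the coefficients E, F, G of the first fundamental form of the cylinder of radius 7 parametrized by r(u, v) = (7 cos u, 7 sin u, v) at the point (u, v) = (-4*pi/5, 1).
E = 49;  F = 0;  G = 1

Partials: r_u = (-7*sin(u), 7*cos(u), 0), r_v = (0, 0, 1). As functions of (u, v):
  E = r_u · r_u = 49,
  F = r_u · r_v = 0,
  G = r_v · r_v = 1.
Evaluating at (u, v) = (-4*pi/5, 1): E = 49, F = 0, G = 1.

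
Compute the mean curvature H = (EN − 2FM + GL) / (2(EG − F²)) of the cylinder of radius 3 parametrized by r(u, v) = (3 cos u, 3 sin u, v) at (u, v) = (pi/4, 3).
H = -1/6

With E = 9, F = 0, G = 1, L = -3, M = 0, N = 0, assemble
  H = (EN − 2FM + GL) / (2(EG − F²)) = -1/6.
At (u, v) = (pi/4, 3): H = -1/6.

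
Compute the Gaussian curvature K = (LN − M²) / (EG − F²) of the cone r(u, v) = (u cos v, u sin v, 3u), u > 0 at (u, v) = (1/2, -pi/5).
K = 0

Coefficients of the first fundamental form: E = 10, F = 0, G = u^2.
Coefficients of the second fundamental form: L = 0, M = 0, N = 3*sqrt(10)*u^2/(10*Abs(u)).
Assemble K = (LN − M²)/(EG − F²) = 0. At (u, v) = (1/2, -pi/5): K = 0.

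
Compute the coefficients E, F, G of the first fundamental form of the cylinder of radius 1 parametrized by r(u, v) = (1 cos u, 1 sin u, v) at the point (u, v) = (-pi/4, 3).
E = 1;  F = 0;  G = 1

Partials: r_u = (-sin(u), cos(u), 0), r_v = (0, 0, 1). As functions of (u, v):
  E = r_u · r_u = 1,
  F = r_u · r_v = 0,
  G = r_v · r_v = 1.
Evaluating at (u, v) = (-pi/4, 3): E = 1, F = 0, G = 1.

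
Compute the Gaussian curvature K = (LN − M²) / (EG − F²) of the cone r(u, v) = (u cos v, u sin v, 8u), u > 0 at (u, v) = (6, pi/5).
K = 0

Coefficients of the first fundamental form: E = 65, F = 0, G = u^2.
Coefficients of the second fundamental form: L = 0, M = 0, N = 8*sqrt(65)*u^2/(65*Abs(u)).
Assemble K = (LN − M²)/(EG − F²) = 0. At (u, v) = (6, pi/5): K = 0.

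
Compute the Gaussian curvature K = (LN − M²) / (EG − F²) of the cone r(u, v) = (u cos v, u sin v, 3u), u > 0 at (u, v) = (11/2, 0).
K = 0

Coefficients of the first fundamental form: E = 10, F = 0, G = u^2.
Coefficients of the second fundamental form: L = 0, M = 0, N = 3*sqrt(10)*u^2/(10*Abs(u)).
Assemble K = (LN − M²)/(EG − F²) = 0. At (u, v) = (11/2, 0): K = 0.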